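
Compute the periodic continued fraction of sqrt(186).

[13; (1, 1, 1, 3, 4, 3, 1, 1, 1, 26)]

Write x_i = (sqrt(186) + m_i)/d_i with (m_0, d_0) = (0, 1). a_0 = floor(sqrt(186)) = 13, since 13^2 = 169 <= 186 < 196 = 14^2.
Iterate m_{i+1} = d_i*a_i - m_i, d_{i+1} = (186 - m_{i+1}^2)/d_i, a_{i+1} = floor((a_0 + m_{i+1})/d_{i+1}):
  m_1 = 1*13 - 0 = 13, d_1 = (186 - 13^2)/1 = 17/1 = 17, a_1 = floor((13 + 13)/17) = 1.
  m_2 = 17*1 - 13 = 4, d_2 = (186 - 4^2)/17 = 170/17 = 10, a_2 = floor((13 + 4)/10) = 1.
  m_3 = 10*1 - 4 = 6, d_3 = (186 - 6^2)/10 = 150/10 = 15, a_3 = floor((13 + 6)/15) = 1.
  m_4 = 15*1 - 6 = 9, d_4 = (186 - 9^2)/15 = 105/15 = 7, a_4 = floor((13 + 9)/7) = 3.
  m_5 = 7*3 - 9 = 12, d_5 = (186 - 12^2)/7 = 42/7 = 6, a_5 = floor((13 + 12)/6) = 4.
  m_6 = 6*4 - 12 = 12, d_6 = (186 - 12^2)/6 = 42/6 = 7, a_6 = floor((13 + 12)/7) = 3.
  m_7 = 7*3 - 12 = 9, d_7 = (186 - 9^2)/7 = 105/7 = 15, a_7 = floor((13 + 9)/15) = 1.
  m_8 = 15*1 - 9 = 6, d_8 = (186 - 6^2)/15 = 150/15 = 10, a_8 = floor((13 + 6)/10) = 1.
  m_9 = 10*1 - 6 = 4, d_9 = (186 - 4^2)/10 = 170/10 = 17, a_9 = floor((13 + 4)/17) = 1.
  m_10 = 17*1 - 4 = 13, d_10 = (186 - 13^2)/17 = 17/17 = 1, a_10 = floor((13 + 13)/1) = 26.
  m_11 = 1*26 - 13 = 13, d_11 = (186 - 13^2)/1 = 17/1 = 17: (m_11, d_11) = (m_1, d_1) = (13, 17), so from here the quotients repeat a_1, ..., a_10; the period length is 10.
Hence the expansion of sqrt(186) is a_0 = 13 followed by the repeating block 1, 1, 1, 3, 4, 3, 1, 1, 1, 26 (period 10).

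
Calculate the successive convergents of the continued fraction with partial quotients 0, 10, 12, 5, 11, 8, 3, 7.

Using the convergent recurrence p_i = a_i*p_{i-1} + p_{i-2}, q_i = a_i*q_{i-1} + q_{i-2} with p_{-2}=0, p_{-1}=1, q_{-2}=1, q_{-1}=0:
  i=0: a_0=0, p_0 = 0*1 + 0 = 0, q_0 = 0*0 + 1 = 1.
  i=1: a_1=10, p_1 = 10*0 + 1 = 1, q_1 = 10*1 + 0 = 10.
  i=2: a_2=12, p_2 = 12*1 + 0 = 12, q_2 = 12*10 + 1 = 121.
  i=3: a_3=5, p_3 = 5*12 + 1 = 61, q_3 = 5*121 + 10 = 615.
  i=4: a_4=11, p_4 = 11*61 + 12 = 683, q_4 = 11*615 + 121 = 6886.
  i=5: a_5=8, p_5 = 8*683 + 61 = 5525, q_5 = 8*6886 + 615 = 55703.
  i=6: a_6=3, p_6 = 3*5525 + 683 = 17258, q_6 = 3*55703 + 6886 = 173995.
  i=7: a_7=7, p_7 = 7*17258 + 5525 = 126331, q_7 = 7*173995 + 55703 = 1273668.

0/1, 1/10, 12/121, 61/615, 683/6886, 5525/55703, 17258/173995, 126331/1273668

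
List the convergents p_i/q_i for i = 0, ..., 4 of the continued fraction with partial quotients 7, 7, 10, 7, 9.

7/1, 50/7, 507/71, 3599/504, 32898/4607

Using the convergent recurrence p_i = a_i*p_{i-1} + p_{i-2}, q_i = a_i*q_{i-1} + q_{i-2} with p_{-2}=0, p_{-1}=1, q_{-2}=1, q_{-1}=0:
  i=0: a_0=7, p_0 = 7*1 + 0 = 7, q_0 = 7*0 + 1 = 1.
  i=1: a_1=7, p_1 = 7*7 + 1 = 50, q_1 = 7*1 + 0 = 7.
  i=2: a_2=10, p_2 = 10*50 + 7 = 507, q_2 = 10*7 + 1 = 71.
  i=3: a_3=7, p_3 = 7*507 + 50 = 3599, q_3 = 7*71 + 7 = 504.
  i=4: a_4=9, p_4 = 9*3599 + 507 = 32898, q_4 = 9*504 + 71 = 4607.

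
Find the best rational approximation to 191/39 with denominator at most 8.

Expand x = 191/39 as a continued fraction with the Euclidean algorithm:
  191 = 4*39 + 35, so a_0 = 4.
  39 = 1*35 + 4, so a_1 = 1.
  35 = 8*4 + 3, so a_2 = 8.
  4 = 1*3 + 1, so a_3 = 1.
  3 = 3*1 + 0, so a_4 = 3.
so x = [4; 1, 8, 1, 3].
Convergents (p_i = a_i*p_{i-1} + p_{i-2}, q_i = a_i*q_{i-1} + q_{i-2} with p_{-2}=0, p_{-1}=1, q_{-2}=1, q_{-1}=0), until the denominator exceeds 8:
  i=0: a_0=4, p_0 = 4*1 + 0 = 4, q_0 = 4*0 + 1 = 1.
  i=1: a_1=1, p_1 = 1*4 + 1 = 5, q_1 = 1*1 + 0 = 1.
  i=2: a_2=8, p_2 = 8*5 + 4 = 44, q_2 = 8*1 + 1 = 9.
q_2 = 9 > 8, so the last convergent with denominator <= 8 is p_1/q_1 = 5/1.
The closest fraction with denominator <= 8 is either p_1/q_1 or the intermediate fraction (k*p_1 + p_0)/(k*q_1 + q_0) with the largest k >= 1 whose denominator stays <= 8; these approach x as k grows, and every other convergent or intermediate fraction in range is farther away.
Largest k: floor((8 - q_0)/q_1) = floor((8 - 1)/1) = 7.
That gives (7*5 + 4)/(7*1 + 1) = 39/8.
Compare the errors: |x - 5/1| = |191*1 - 5*39|/(39*1) = 4/39, and |x - 39/8| = |191*8 - 39*39|/(39*8) = 7/312.
Cross-multiplying, 7*39 = 273 < 1248 = 4*312, so 7/312 is smaller: the intermediate fraction 39/8 is closer to x than 5/1.

39/8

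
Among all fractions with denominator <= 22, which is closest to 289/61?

90/19

Expand x = 289/61 as a continued fraction with the Euclidean algorithm:
  289 = 4*61 + 45, so a_0 = 4.
  61 = 1*45 + 16, so a_1 = 1.
  45 = 2*16 + 13, so a_2 = 2.
  16 = 1*13 + 3, so a_3 = 1.
  13 = 4*3 + 1, so a_4 = 4.
  3 = 3*1 + 0, so a_5 = 3.
so x = [4; 1, 2, 1, 4, 3].
Convergents (p_i = a_i*p_{i-1} + p_{i-2}, q_i = a_i*q_{i-1} + q_{i-2} with p_{-2}=0, p_{-1}=1, q_{-2}=1, q_{-1}=0), until the denominator exceeds 22:
  i=0: a_0=4, p_0 = 4*1 + 0 = 4, q_0 = 4*0 + 1 = 1.
  i=1: a_1=1, p_1 = 1*4 + 1 = 5, q_1 = 1*1 + 0 = 1.
  i=2: a_2=2, p_2 = 2*5 + 4 = 14, q_2 = 2*1 + 1 = 3.
  i=3: a_3=1, p_3 = 1*14 + 5 = 19, q_3 = 1*3 + 1 = 4.
  i=4: a_4=4, p_4 = 4*19 + 14 = 90, q_4 = 4*4 + 3 = 19.
  i=5: a_5=3, p_5 = 3*90 + 19 = 289, q_5 = 3*19 + 4 = 61.
q_5 = 61 > 22, so the last convergent with denominator <= 22 is p_4/q_4 = 90/19.
The closest fraction with denominator <= 22 is either p_4/q_4 or the intermediate fraction (k*p_4 + p_3)/(k*q_4 + q_3) with the largest k >= 1 whose denominator stays <= 22; these approach x as k grows, and every other convergent or intermediate fraction in range is farther away.
Largest k: floor((22 - q_3)/q_4) = floor((22 - 4)/19) = 0.
Since k = 0, no intermediate fraction beyond p_4/q_4 has denominator <= 22, so the convergent 90/19 is the closest (its error is |289*19 - 90*61|/(61*19) = 1/1159).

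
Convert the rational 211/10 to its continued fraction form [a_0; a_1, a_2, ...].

Run the Euclidean algorithm on 211 and 10; the successive quotients are the partial quotients a_0, a_1, ... (each step inverts the fractional part left over by the previous one):
  211 = 21*10 + 1, so a_0 = 21.
  10 = 10*1 + 0, so a_1 = 10.
The remainder reaches 0 after 2 divisions, so the expansion has 2 partial quotients, read off in order.

[21; 10]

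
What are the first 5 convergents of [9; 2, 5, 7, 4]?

Using the convergent recurrence p_i = a_i*p_{i-1} + p_{i-2}, q_i = a_i*q_{i-1} + q_{i-2} with p_{-2}=0, p_{-1}=1, q_{-2}=1, q_{-1}=0:
  i=0: a_0=9, p_0 = 9*1 + 0 = 9, q_0 = 9*0 + 1 = 1.
  i=1: a_1=2, p_1 = 2*9 + 1 = 19, q_1 = 2*1 + 0 = 2.
  i=2: a_2=5, p_2 = 5*19 + 9 = 104, q_2 = 5*2 + 1 = 11.
  i=3: a_3=7, p_3 = 7*104 + 19 = 747, q_3 = 7*11 + 2 = 79.
  i=4: a_4=4, p_4 = 4*747 + 104 = 3092, q_4 = 4*79 + 11 = 327.

9/1, 19/2, 104/11, 747/79, 3092/327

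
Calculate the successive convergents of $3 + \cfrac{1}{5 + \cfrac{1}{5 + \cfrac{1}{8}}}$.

3/1, 16/5, 83/26, 680/213

Using the convergent recurrence p_i = a_i*p_{i-1} + p_{i-2}, q_i = a_i*q_{i-1} + q_{i-2} with p_{-2}=0, p_{-1}=1, q_{-2}=1, q_{-1}=0:
  i=0: a_0=3, p_0 = 3*1 + 0 = 3, q_0 = 3*0 + 1 = 1.
  i=1: a_1=5, p_1 = 5*3 + 1 = 16, q_1 = 5*1 + 0 = 5.
  i=2: a_2=5, p_2 = 5*16 + 3 = 83, q_2 = 5*5 + 1 = 26.
  i=3: a_3=8, p_3 = 8*83 + 16 = 680, q_3 = 8*26 + 5 = 213.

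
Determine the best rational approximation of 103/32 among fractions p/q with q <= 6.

Expand x = 103/32 as a continued fraction with the Euclidean algorithm:
  103 = 3*32 + 7, so a_0 = 3.
  32 = 4*7 + 4, so a_1 = 4.
  7 = 1*4 + 3, so a_2 = 1.
  4 = 1*3 + 1, so a_3 = 1.
  3 = 3*1 + 0, so a_4 = 3.
so x = [3; 4, 1, 1, 3].
Convergents (p_i = a_i*p_{i-1} + p_{i-2}, q_i = a_i*q_{i-1} + q_{i-2} with p_{-2}=0, p_{-1}=1, q_{-2}=1, q_{-1}=0), until the denominator exceeds 6:
  i=0: a_0=3, p_0 = 3*1 + 0 = 3, q_0 = 3*0 + 1 = 1.
  i=1: a_1=4, p_1 = 4*3 + 1 = 13, q_1 = 4*1 + 0 = 4.
  i=2: a_2=1, p_2 = 1*13 + 3 = 16, q_2 = 1*4 + 1 = 5.
  i=3: a_3=1, p_3 = 1*16 + 13 = 29, q_3 = 1*5 + 4 = 9.
q_3 = 9 > 6, so the last convergent with denominator <= 6 is p_2/q_2 = 16/5.
The closest fraction with denominator <= 6 is either p_2/q_2 or the intermediate fraction (k*p_2 + p_1)/(k*q_2 + q_1) with the largest k >= 1 whose denominator stays <= 6; these approach x as k grows, and every other convergent or intermediate fraction in range is farther away.
Largest k: floor((6 - q_1)/q_2) = floor((6 - 4)/5) = 0.
Since k = 0, no intermediate fraction beyond p_2/q_2 has denominator <= 6, so the convergent 16/5 is the closest (its error is |103*5 - 16*32|/(32*5) = 3/160).

16/5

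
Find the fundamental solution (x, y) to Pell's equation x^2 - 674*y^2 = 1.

(x, y) = (675, 26)

First expand sqrt(674) as a continued fraction. With x_i = (sqrt(674) + m_i)/d_i and (m_0, d_0) = (0, 1): a_0 = floor(sqrt(674)) = 25, since 25^2 = 625 <= 674 < 676 = 26^2.
Iterate m_{i+1} = d_i*a_i - m_i, d_{i+1} = (674 - m_{i+1}^2)/d_i, a_{i+1} = floor((a_0 + m_{i+1})/d_{i+1}):
  m_1 = 1*25 - 0 = 25, d_1 = (674 - 25^2)/1 = 49/1 = 49, a_1 = floor((25 + 25)/49) = 1.
  m_2 = 49*1 - 25 = 24, d_2 = (674 - 24^2)/49 = 98/49 = 2, a_2 = floor((25 + 24)/2) = 24.
  m_3 = 2*24 - 24 = 24, d_3 = (674 - 24^2)/2 = 98/2 = 49, a_3 = floor((25 + 24)/49) = 1.
  m_4 = 49*1 - 24 = 25, d_4 = (674 - 25^2)/49 = 49/49 = 1, a_4 = floor((25 + 25)/1) = 50.
  m_5 = 1*50 - 25 = 25, d_5 = (674 - 25^2)/1 = 49/1 = 49: (m_5, d_5) = (m_1, d_1) = (25, 49), so from here the quotients repeat a_1, ..., a_4; the period length is 4.
So sqrt(674) = [25; (1, 24, 1, 50)] with period length k = 4.
k is even, so the fundamental solution of x^2 - 674y^2 = 1 is (p_{k-1}, q_{k-1}) = (p_3, q_3); compute convergents through index 3.
Convergents (p_i = a_i*p_{i-1} + p_{i-2}, q_i = a_i*q_{i-1} + q_{i-2} with p_{-2}=0, p_{-1}=1, q_{-2}=1, q_{-1}=0):
  i=0: a_0=25, p_0 = 25*1 + 0 = 25, q_0 = 25*0 + 1 = 1.
  i=1: a_1=1, p_1 = 1*25 + 1 = 26, q_1 = 1*1 + 0 = 1.
  i=2: a_2=24, p_2 = 24*26 + 25 = 649, q_2 = 24*1 + 1 = 25.
  i=3: a_3=1, p_3 = 1*649 + 26 = 675, q_3 = 1*25 + 1 = 26.
Check: 675^2 - 674*26^2 = 455625 - 455624 = 1, so (x, y) = (675, 26) solves the equation, and by the theorem it is the least positive solution.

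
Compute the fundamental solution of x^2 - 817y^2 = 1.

First expand sqrt(817) as a continued fraction. With x_i = (sqrt(817) + m_i)/d_i and (m_0, d_0) = (0, 1): a_0 = floor(sqrt(817)) = 28, since 28^2 = 784 <= 817 < 841 = 29^2.
Iterate m_{i+1} = d_i*a_i - m_i, d_{i+1} = (817 - m_{i+1}^2)/d_i, a_{i+1} = floor((a_0 + m_{i+1})/d_{i+1}):
  m_1 = 1*28 - 0 = 28, d_1 = (817 - 28^2)/1 = 33/1 = 33, a_1 = floor((28 + 28)/33) = 1.
  m_2 = 33*1 - 28 = 5, d_2 = (817 - 5^2)/33 = 792/33 = 24, a_2 = floor((28 + 5)/24) = 1.
  m_3 = 24*1 - 5 = 19, d_3 = (817 - 19^2)/24 = 456/24 = 19, a_3 = floor((28 + 19)/19) = 2.
  m_4 = 19*2 - 19 = 19, d_4 = (817 - 19^2)/19 = 456/19 = 24, a_4 = floor((28 + 19)/24) = 1.
  m_5 = 24*1 - 19 = 5, d_5 = (817 - 5^2)/24 = 792/24 = 33, a_5 = floor((28 + 5)/33) = 1.
  m_6 = 33*1 - 5 = 28, d_6 = (817 - 28^2)/33 = 33/33 = 1, a_6 = floor((28 + 28)/1) = 56.
  m_7 = 1*56 - 28 = 28, d_7 = (817 - 28^2)/1 = 33/1 = 33: (m_7, d_7) = (m_1, d_1) = (28, 33), so from here the quotients repeat a_1, ..., a_6; the period length is 6.
So sqrt(817) = [28; (1, 1, 2, 1, 1, 56)] with period length k = 6.
k is even, so the fundamental solution of x^2 - 817y^2 = 1 is (p_{k-1}, q_{k-1}) = (p_5, q_5); compute convergents through index 5.
Convergents (p_i = a_i*p_{i-1} + p_{i-2}, q_i = a_i*q_{i-1} + q_{i-2} with p_{-2}=0, p_{-1}=1, q_{-2}=1, q_{-1}=0):
  i=0: a_0=28, p_0 = 28*1 + 0 = 28, q_0 = 28*0 + 1 = 1.
  i=1: a_1=1, p_1 = 1*28 + 1 = 29, q_1 = 1*1 + 0 = 1.
  i=2: a_2=1, p_2 = 1*29 + 28 = 57, q_2 = 1*1 + 1 = 2.
  i=3: a_3=2, p_3 = 2*57 + 29 = 143, q_3 = 2*2 + 1 = 5.
  i=4: a_4=1, p_4 = 1*143 + 57 = 200, q_4 = 1*5 + 2 = 7.
  i=5: a_5=1, p_5 = 1*200 + 143 = 343, q_5 = 1*7 + 5 = 12.
Check: 343^2 - 817*12^2 = 117649 - 117648 = 1, so (x, y) = (343, 12) solves the equation, and by the theorem it is the least positive solution.

(x, y) = (343, 12)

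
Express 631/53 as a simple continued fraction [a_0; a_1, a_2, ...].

Run the Euclidean algorithm on 631 and 53; the successive quotients are the partial quotients a_0, a_1, ... (each step inverts the fractional part left over by the previous one):
  631 = 11*53 + 48, so a_0 = 11.
  53 = 1*48 + 5, so a_1 = 1.
  48 = 9*5 + 3, so a_2 = 9.
  5 = 1*3 + 2, so a_3 = 1.
  3 = 1*2 + 1, so a_4 = 1.
  2 = 2*1 + 0, so a_5 = 2.
The remainder reaches 0 after 6 divisions, so the expansion has 6 partial quotients, read off in order.

[11; 1, 9, 1, 1, 2]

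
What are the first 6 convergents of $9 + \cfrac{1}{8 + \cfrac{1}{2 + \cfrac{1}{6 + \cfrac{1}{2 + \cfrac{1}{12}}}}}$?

9/1, 73/8, 155/17, 1003/110, 2161/237, 26935/2954

Using the convergent recurrence p_i = a_i*p_{i-1} + p_{i-2}, q_i = a_i*q_{i-1} + q_{i-2} with p_{-2}=0, p_{-1}=1, q_{-2}=1, q_{-1}=0:
  i=0: a_0=9, p_0 = 9*1 + 0 = 9, q_0 = 9*0 + 1 = 1.
  i=1: a_1=8, p_1 = 8*9 + 1 = 73, q_1 = 8*1 + 0 = 8.
  i=2: a_2=2, p_2 = 2*73 + 9 = 155, q_2 = 2*8 + 1 = 17.
  i=3: a_3=6, p_3 = 6*155 + 73 = 1003, q_3 = 6*17 + 8 = 110.
  i=4: a_4=2, p_4 = 2*1003 + 155 = 2161, q_4 = 2*110 + 17 = 237.
  i=5: a_5=12, p_5 = 12*2161 + 1003 = 26935, q_5 = 12*237 + 110 = 2954.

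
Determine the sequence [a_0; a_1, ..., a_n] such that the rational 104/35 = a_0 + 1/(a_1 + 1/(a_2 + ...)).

[2; 1, 34]

Run the Euclidean algorithm on 104 and 35; the successive quotients are the partial quotients a_0, a_1, ... (each step inverts the fractional part left over by the previous one):
  104 = 2*35 + 34, so a_0 = 2.
  35 = 1*34 + 1, so a_1 = 1.
  34 = 34*1 + 0, so a_2 = 34.
The remainder reaches 0 after 3 divisions, so the expansion has 3 partial quotients, read off in order.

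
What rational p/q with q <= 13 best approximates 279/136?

Expand x = 279/136 as a continued fraction with the Euclidean algorithm:
  279 = 2*136 + 7, so a_0 = 2.
  136 = 19*7 + 3, so a_1 = 19.
  7 = 2*3 + 1, so a_2 = 2.
  3 = 3*1 + 0, so a_3 = 3.
so x = [2; 19, 2, 3].
Convergents (p_i = a_i*p_{i-1} + p_{i-2}, q_i = a_i*q_{i-1} + q_{i-2} with p_{-2}=0, p_{-1}=1, q_{-2}=1, q_{-1}=0), until the denominator exceeds 13:
  i=0: a_0=2, p_0 = 2*1 + 0 = 2, q_0 = 2*0 + 1 = 1.
  i=1: a_1=19, p_1 = 19*2 + 1 = 39, q_1 = 19*1 + 0 = 19.
q_1 = 19 > 13, so the last convergent with denominator <= 13 is p_0/q_0 = 2/1.
The closest fraction with denominator <= 13 is either p_0/q_0 or the intermediate fraction (k*p_0 + p_{-1})/(k*q_0 + q_{-1}) with the largest k >= 1 whose denominator stays <= 13; these approach x as k grows, and every other convergent or intermediate fraction in range is farther away.
Largest k: floor((13 - q_{-1})/q_0) = floor((13 - 0)/1) = 13 (using the seeds p_{-1} = 1, q_{-1} = 0).
That gives (13*2 + 1)/(13*1 + 0) = 27/13.
Compare the errors: |x - 2/1| = |279*1 - 2*136|/(136*1) = 7/136, and |x - 27/13| = |279*13 - 27*136|/(136*13) = 45/1768.
Cross-multiplying, 45*136 = 6120 < 12376 = 7*1768, so 45/1768 is smaller: the intermediate fraction 27/13 is closer to x than 2/1.

27/13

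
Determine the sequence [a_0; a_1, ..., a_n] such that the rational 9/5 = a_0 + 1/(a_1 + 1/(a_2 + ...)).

Run the Euclidean algorithm on 9 and 5; the successive quotients are the partial quotients a_0, a_1, ... (each step inverts the fractional part left over by the previous one):
  9 = 1*5 + 4, so a_0 = 1.
  5 = 1*4 + 1, so a_1 = 1.
  4 = 4*1 + 0, so a_2 = 4.
The remainder reaches 0 after 3 divisions, so the expansion has 3 partial quotients, read off in order.

[1; 1, 4]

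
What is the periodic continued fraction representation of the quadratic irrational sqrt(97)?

Write x_i = (sqrt(97) + m_i)/d_i with (m_0, d_0) = (0, 1). a_0 = floor(sqrt(97)) = 9, since 9^2 = 81 <= 97 < 100 = 10^2.
Iterate m_{i+1} = d_i*a_i - m_i, d_{i+1} = (97 - m_{i+1}^2)/d_i, a_{i+1} = floor((a_0 + m_{i+1})/d_{i+1}):
  m_1 = 1*9 - 0 = 9, d_1 = (97 - 9^2)/1 = 16/1 = 16, a_1 = floor((9 + 9)/16) = 1.
  m_2 = 16*1 - 9 = 7, d_2 = (97 - 7^2)/16 = 48/16 = 3, a_2 = floor((9 + 7)/3) = 5.
  m_3 = 3*5 - 7 = 8, d_3 = (97 - 8^2)/3 = 33/3 = 11, a_3 = floor((9 + 8)/11) = 1.
  m_4 = 11*1 - 8 = 3, d_4 = (97 - 3^2)/11 = 88/11 = 8, a_4 = floor((9 + 3)/8) = 1.
  m_5 = 8*1 - 3 = 5, d_5 = (97 - 5^2)/8 = 72/8 = 9, a_5 = floor((9 + 5)/9) = 1.
  m_6 = 9*1 - 5 = 4, d_6 = (97 - 4^2)/9 = 81/9 = 9, a_6 = floor((9 + 4)/9) = 1.
  m_7 = 9*1 - 4 = 5, d_7 = (97 - 5^2)/9 = 72/9 = 8, a_7 = floor((9 + 5)/8) = 1.
  m_8 = 8*1 - 5 = 3, d_8 = (97 - 3^2)/8 = 88/8 = 11, a_8 = floor((9 + 3)/11) = 1.
  m_9 = 11*1 - 3 = 8, d_9 = (97 - 8^2)/11 = 33/11 = 3, a_9 = floor((9 + 8)/3) = 5.
  m_10 = 3*5 - 8 = 7, d_10 = (97 - 7^2)/3 = 48/3 = 16, a_10 = floor((9 + 7)/16) = 1.
  m_11 = 16*1 - 7 = 9, d_11 = (97 - 9^2)/16 = 16/16 = 1, a_11 = floor((9 + 9)/1) = 18.
  m_12 = 1*18 - 9 = 9, d_12 = (97 - 9^2)/1 = 16/1 = 16: (m_12, d_12) = (m_1, d_1) = (9, 16), so from here the quotients repeat a_1, ..., a_11; the period length is 11.
Hence the expansion of sqrt(97) is a_0 = 9 followed by the repeating block 1, 5, 1, 1, 1, 1, 1, 1, 5, 1, 18 (period 11).

[9; (1, 5, 1, 1, 1, 1, 1, 1, 5, 1, 18)]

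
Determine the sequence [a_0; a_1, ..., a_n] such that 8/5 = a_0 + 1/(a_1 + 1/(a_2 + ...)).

Run the Euclidean algorithm on 8 and 5; the successive quotients are the partial quotients a_0, a_1, ... (each step inverts the fractional part left over by the previous one):
  8 = 1*5 + 3, so a_0 = 1.
  5 = 1*3 + 2, so a_1 = 1.
  3 = 1*2 + 1, so a_2 = 1.
  2 = 2*1 + 0, so a_3 = 2.
The remainder reaches 0 after 4 divisions, so the expansion has 4 partial quotients, read off in order.

[1; 1, 1, 2]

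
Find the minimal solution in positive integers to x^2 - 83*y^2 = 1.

(x, y) = (82, 9)

First expand sqrt(83) as a continued fraction. With x_i = (sqrt(83) + m_i)/d_i and (m_0, d_0) = (0, 1): a_0 = floor(sqrt(83)) = 9, since 9^2 = 81 <= 83 < 100 = 10^2.
Iterate m_{i+1} = d_i*a_i - m_i, d_{i+1} = (83 - m_{i+1}^2)/d_i, a_{i+1} = floor((a_0 + m_{i+1})/d_{i+1}):
  m_1 = 1*9 - 0 = 9, d_1 = (83 - 9^2)/1 = 2/1 = 2, a_1 = floor((9 + 9)/2) = 9.
  m_2 = 2*9 - 9 = 9, d_2 = (83 - 9^2)/2 = 2/2 = 1, a_2 = floor((9 + 9)/1) = 18.
  m_3 = 1*18 - 9 = 9, d_3 = (83 - 9^2)/1 = 2/1 = 2: (m_3, d_3) = (m_1, d_1) = (9, 2), so from here the quotients repeat a_1, a_2; the period length is 2.
So sqrt(83) = [9; (9, 18)] with period length k = 2.
k is even, so the fundamental solution of x^2 - 83y^2 = 1 is (p_{k-1}, q_{k-1}) = (p_1, q_1); compute convergents through index 1.
Convergents (p_i = a_i*p_{i-1} + p_{i-2}, q_i = a_i*q_{i-1} + q_{i-2} with p_{-2}=0, p_{-1}=1, q_{-2}=1, q_{-1}=0):
  i=0: a_0=9, p_0 = 9*1 + 0 = 9, q_0 = 9*0 + 1 = 1.
  i=1: a_1=9, p_1 = 9*9 + 1 = 82, q_1 = 9*1 + 0 = 9.
Check: 82^2 - 83*9^2 = 6724 - 6723 = 1, so (x, y) = (82, 9) solves the equation, and by the theorem it is the least positive solution.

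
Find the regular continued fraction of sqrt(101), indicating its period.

Write x_i = (sqrt(101) + m_i)/d_i with (m_0, d_0) = (0, 1). a_0 = floor(sqrt(101)) = 10, since 10^2 = 100 <= 101 < 121 = 11^2.
Iterate m_{i+1} = d_i*a_i - m_i, d_{i+1} = (101 - m_{i+1}^2)/d_i, a_{i+1} = floor((a_0 + m_{i+1})/d_{i+1}):
  m_1 = 1*10 - 0 = 10, d_1 = (101 - 10^2)/1 = 1/1 = 1, a_1 = floor((10 + 10)/1) = 20.
  m_2 = 1*20 - 10 = 10, d_2 = (101 - 10^2)/1 = 1/1 = 1: (m_2, d_2) = (m_1, d_1) = (10, 1), so from here the quotient a_1 repeats; the period length is 1.
Hence the expansion of sqrt(101) is a_0 = 10 followed by the repeating block 20 (period 1).

[10; (20)]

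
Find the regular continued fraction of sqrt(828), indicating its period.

[28; (1, 3, 2, 3, 1, 56)]

Write x_i = (sqrt(828) + m_i)/d_i with (m_0, d_0) = (0, 1). a_0 = floor(sqrt(828)) = 28, since 28^2 = 784 <= 828 < 841 = 29^2.
Iterate m_{i+1} = d_i*a_i - m_i, d_{i+1} = (828 - m_{i+1}^2)/d_i, a_{i+1} = floor((a_0 + m_{i+1})/d_{i+1}):
  m_1 = 1*28 - 0 = 28, d_1 = (828 - 28^2)/1 = 44/1 = 44, a_1 = floor((28 + 28)/44) = 1.
  m_2 = 44*1 - 28 = 16, d_2 = (828 - 16^2)/44 = 572/44 = 13, a_2 = floor((28 + 16)/13) = 3.
  m_3 = 13*3 - 16 = 23, d_3 = (828 - 23^2)/13 = 299/13 = 23, a_3 = floor((28 + 23)/23) = 2.
  m_4 = 23*2 - 23 = 23, d_4 = (828 - 23^2)/23 = 299/23 = 13, a_4 = floor((28 + 23)/13) = 3.
  m_5 = 13*3 - 23 = 16, d_5 = (828 - 16^2)/13 = 572/13 = 44, a_5 = floor((28 + 16)/44) = 1.
  m_6 = 44*1 - 16 = 28, d_6 = (828 - 28^2)/44 = 44/44 = 1, a_6 = floor((28 + 28)/1) = 56.
  m_7 = 1*56 - 28 = 28, d_7 = (828 - 28^2)/1 = 44/1 = 44: (m_7, d_7) = (m_1, d_1) = (28, 44), so from here the quotients repeat a_1, ..., a_6; the period length is 6.
Hence the expansion of sqrt(828) is a_0 = 28 followed by the repeating block 1, 3, 2, 3, 1, 56 (period 6).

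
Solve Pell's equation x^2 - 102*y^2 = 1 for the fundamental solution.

First expand sqrt(102) as a continued fraction. With x_i = (sqrt(102) + m_i)/d_i and (m_0, d_0) = (0, 1): a_0 = floor(sqrt(102)) = 10, since 10^2 = 100 <= 102 < 121 = 11^2.
Iterate m_{i+1} = d_i*a_i - m_i, d_{i+1} = (102 - m_{i+1}^2)/d_i, a_{i+1} = floor((a_0 + m_{i+1})/d_{i+1}):
  m_1 = 1*10 - 0 = 10, d_1 = (102 - 10^2)/1 = 2/1 = 2, a_1 = floor((10 + 10)/2) = 10.
  m_2 = 2*10 - 10 = 10, d_2 = (102 - 10^2)/2 = 2/2 = 1, a_2 = floor((10 + 10)/1) = 20.
  m_3 = 1*20 - 10 = 10, d_3 = (102 - 10^2)/1 = 2/1 = 2: (m_3, d_3) = (m_1, d_1) = (10, 2), so from here the quotients repeat a_1, a_2; the period length is 2.
So sqrt(102) = [10; (10, 20)] with period length k = 2.
k is even, so the fundamental solution of x^2 - 102y^2 = 1 is (p_{k-1}, q_{k-1}) = (p_1, q_1); compute convergents through index 1.
Convergents (p_i = a_i*p_{i-1} + p_{i-2}, q_i = a_i*q_{i-1} + q_{i-2} with p_{-2}=0, p_{-1}=1, q_{-2}=1, q_{-1}=0):
  i=0: a_0=10, p_0 = 10*1 + 0 = 10, q_0 = 10*0 + 1 = 1.
  i=1: a_1=10, p_1 = 10*10 + 1 = 101, q_1 = 10*1 + 0 = 10.
Check: 101^2 - 102*10^2 = 10201 - 10200 = 1, so (x, y) = (101, 10) solves the equation, and by the theorem it is the least positive solution.

(x, y) = (101, 10)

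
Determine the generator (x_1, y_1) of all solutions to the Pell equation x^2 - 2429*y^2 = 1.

First expand sqrt(2429) as a continued fraction. With x_i = (sqrt(2429) + m_i)/d_i and (m_0, d_0) = (0, 1): a_0 = floor(sqrt(2429)) = 49, since 49^2 = 2401 <= 2429 < 2500 = 50^2.
Iterate m_{i+1} = d_i*a_i - m_i, d_{i+1} = (2429 - m_{i+1}^2)/d_i, a_{i+1} = floor((a_0 + m_{i+1})/d_{i+1}):
  m_1 = 1*49 - 0 = 49, d_1 = (2429 - 49^2)/1 = 28/1 = 28, a_1 = floor((49 + 49)/28) = 3.
  m_2 = 28*3 - 49 = 35, d_2 = (2429 - 35^2)/28 = 1204/28 = 43, a_2 = floor((49 + 35)/43) = 1.
  m_3 = 43*1 - 35 = 8, d_3 = (2429 - 8^2)/43 = 2365/43 = 55, a_3 = floor((49 + 8)/55) = 1.
  m_4 = 55*1 - 8 = 47, d_4 = (2429 - 47^2)/55 = 220/55 = 4, a_4 = floor((49 + 47)/4) = 24.
  m_5 = 4*24 - 47 = 49, d_5 = (2429 - 49^2)/4 = 28/4 = 7, a_5 = floor((49 + 49)/7) = 14.
  m_6 = 7*14 - 49 = 49, d_6 = (2429 - 49^2)/7 = 28/7 = 4, a_6 = floor((49 + 49)/4) = 24.
  m_7 = 4*24 - 49 = 47, d_7 = (2429 - 47^2)/4 = 220/4 = 55, a_7 = floor((49 + 47)/55) = 1.
  m_8 = 55*1 - 47 = 8, d_8 = (2429 - 8^2)/55 = 2365/55 = 43, a_8 = floor((49 + 8)/43) = 1.
  m_9 = 43*1 - 8 = 35, d_9 = (2429 - 35^2)/43 = 1204/43 = 28, a_9 = floor((49 + 35)/28) = 3.
  m_10 = 28*3 - 35 = 49, d_10 = (2429 - 49^2)/28 = 28/28 = 1, a_10 = floor((49 + 49)/1) = 98.
  m_11 = 1*98 - 49 = 49, d_11 = (2429 - 49^2)/1 = 28/1 = 28: (m_11, d_11) = (m_1, d_1) = (49, 28), so from here the quotients repeat a_1, ..., a_10; the period length is 10.
So sqrt(2429) = [49; (3, 1, 1, 24, 14, 24, 1, 1, 3, 98)] with period length k = 10.
k is even, so the fundamental solution of x^2 - 2429y^2 = 1 is (p_{k-1}, q_{k-1}) = (p_9, q_9); compute convergents through index 9.
Convergents (p_i = a_i*p_{i-1} + p_{i-2}, q_i = a_i*q_{i-1} + q_{i-2} with p_{-2}=0, p_{-1}=1, q_{-2}=1, q_{-1}=0):
  i=0: a_0=49, p_0 = 49*1 + 0 = 49, q_0 = 49*0 + 1 = 1.
  i=1: a_1=3, p_1 = 3*49 + 1 = 148, q_1 = 3*1 + 0 = 3.
  i=2: a_2=1, p_2 = 1*148 + 49 = 197, q_2 = 1*3 + 1 = 4.
  i=3: a_3=1, p_3 = 1*197 + 148 = 345, q_3 = 1*4 + 3 = 7.
  i=4: a_4=24, p_4 = 24*345 + 197 = 8477, q_4 = 24*7 + 4 = 172.
  i=5: a_5=14, p_5 = 14*8477 + 345 = 119023, q_5 = 14*172 + 7 = 2415.
  i=6: a_6=24, p_6 = 24*119023 + 8477 = 2865029, q_6 = 24*2415 + 172 = 58132.
  i=7: a_7=1, p_7 = 1*2865029 + 119023 = 2984052, q_7 = 1*58132 + 2415 = 60547.
  i=8: a_8=1, p_8 = 1*2984052 + 2865029 = 5849081, q_8 = 1*60547 + 58132 = 118679.
  i=9: a_9=3, p_9 = 3*5849081 + 2984052 = 20531295, q_9 = 3*118679 + 60547 = 416584.
Check: 20531295^2 - 2429*416584^2 = 421534074377025 - 421534074377024 = 1, so (x, y) = (20531295, 416584) solves the equation, and by the theorem it is the least positive solution.

(x, y) = (20531295, 416584)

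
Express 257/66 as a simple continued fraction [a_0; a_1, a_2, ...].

[3; 1, 8, 2, 3]

Run the Euclidean algorithm on 257 and 66; the successive quotients are the partial quotients a_0, a_1, ... (each step inverts the fractional part left over by the previous one):
  257 = 3*66 + 59, so a_0 = 3.
  66 = 1*59 + 7, so a_1 = 1.
  59 = 8*7 + 3, so a_2 = 8.
  7 = 2*3 + 1, so a_3 = 2.
  3 = 3*1 + 0, so a_4 = 3.
The remainder reaches 0 after 5 divisions, so the expansion has 5 partial quotients, read off in order.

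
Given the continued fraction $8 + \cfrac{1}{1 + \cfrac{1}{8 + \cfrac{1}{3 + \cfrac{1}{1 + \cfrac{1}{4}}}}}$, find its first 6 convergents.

Using the convergent recurrence p_i = a_i*p_{i-1} + p_{i-2}, q_i = a_i*q_{i-1} + q_{i-2} with p_{-2}=0, p_{-1}=1, q_{-2}=1, q_{-1}=0:
  i=0: a_0=8, p_0 = 8*1 + 0 = 8, q_0 = 8*0 + 1 = 1.
  i=1: a_1=1, p_1 = 1*8 + 1 = 9, q_1 = 1*1 + 0 = 1.
  i=2: a_2=8, p_2 = 8*9 + 8 = 80, q_2 = 8*1 + 1 = 9.
  i=3: a_3=3, p_3 = 3*80 + 9 = 249, q_3 = 3*9 + 1 = 28.
  i=4: a_4=1, p_4 = 1*249 + 80 = 329, q_4 = 1*28 + 9 = 37.
  i=5: a_5=4, p_5 = 4*329 + 249 = 1565, q_5 = 4*37 + 28 = 176.

8/1, 9/1, 80/9, 249/28, 329/37, 1565/176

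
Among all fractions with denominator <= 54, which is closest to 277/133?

Expand x = 277/133 as a continued fraction with the Euclidean algorithm:
  277 = 2*133 + 11, so a_0 = 2.
  133 = 12*11 + 1, so a_1 = 12.
  11 = 11*1 + 0, so a_2 = 11.
so x = [2; 12, 11].
Convergents (p_i = a_i*p_{i-1} + p_{i-2}, q_i = a_i*q_{i-1} + q_{i-2} with p_{-2}=0, p_{-1}=1, q_{-2}=1, q_{-1}=0), until the denominator exceeds 54:
  i=0: a_0=2, p_0 = 2*1 + 0 = 2, q_0 = 2*0 + 1 = 1.
  i=1: a_1=12, p_1 = 12*2 + 1 = 25, q_1 = 12*1 + 0 = 12.
  i=2: a_2=11, p_2 = 11*25 + 2 = 277, q_2 = 11*12 + 1 = 133.
q_2 = 133 > 54, so the last convergent with denominator <= 54 is p_1/q_1 = 25/12.
The closest fraction with denominator <= 54 is either p_1/q_1 or the intermediate fraction (k*p_1 + p_0)/(k*q_1 + q_0) with the largest k >= 1 whose denominator stays <= 54; these approach x as k grows, and every other convergent or intermediate fraction in range is farther away.
Largest k: floor((54 - q_0)/q_1) = floor((54 - 1)/12) = 4.
That gives (4*25 + 2)/(4*12 + 1) = 102/49.
Compare the errors: |x - 25/12| = |277*12 - 25*133|/(133*12) = 1/1596, and |x - 102/49| = |277*49 - 102*133|/(133*49) = 7/6517.
Cross-multiplying, 1*6517 = 6517 < 11172 = 7*1596, so 1/1596 is smaller: the convergent 25/12 is closer to x than 102/49.

25/12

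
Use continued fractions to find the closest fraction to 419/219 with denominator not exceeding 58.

Expand x = 419/219 as a continued fraction with the Euclidean algorithm:
  419 = 1*219 + 200, so a_0 = 1.
  219 = 1*200 + 19, so a_1 = 1.
  200 = 10*19 + 10, so a_2 = 10.
  19 = 1*10 + 9, so a_3 = 1.
  10 = 1*9 + 1, so a_4 = 1.
  9 = 9*1 + 0, so a_5 = 9.
so x = [1; 1, 10, 1, 1, 9].
Convergents (p_i = a_i*p_{i-1} + p_{i-2}, q_i = a_i*q_{i-1} + q_{i-2} with p_{-2}=0, p_{-1}=1, q_{-2}=1, q_{-1}=0), until the denominator exceeds 58:
  i=0: a_0=1, p_0 = 1*1 + 0 = 1, q_0 = 1*0 + 1 = 1.
  i=1: a_1=1, p_1 = 1*1 + 1 = 2, q_1 = 1*1 + 0 = 1.
  i=2: a_2=10, p_2 = 10*2 + 1 = 21, q_2 = 10*1 + 1 = 11.
  i=3: a_3=1, p_3 = 1*21 + 2 = 23, q_3 = 1*11 + 1 = 12.
  i=4: a_4=1, p_4 = 1*23 + 21 = 44, q_4 = 1*12 + 11 = 23.
  i=5: a_5=9, p_5 = 9*44 + 23 = 419, q_5 = 9*23 + 12 = 219.
q_5 = 219 > 58, so the last convergent with denominator <= 58 is p_4/q_4 = 44/23.
The closest fraction with denominator <= 58 is either p_4/q_4 or the intermediate fraction (k*p_4 + p_3)/(k*q_4 + q_3) with the largest k >= 1 whose denominator stays <= 58; these approach x as k grows, and every other convergent or intermediate fraction in range is farther away.
Largest k: floor((58 - q_3)/q_4) = floor((58 - 12)/23) = 2.
That gives (2*44 + 23)/(2*23 + 12) = 111/58.
Compare the errors: |x - 44/23| = |419*23 - 44*219|/(219*23) = 1/5037, and |x - 111/58| = |419*58 - 111*219|/(219*58) = 7/12702.
Cross-multiplying, 1*12702 = 12702 < 35259 = 7*5037, so 1/5037 is smaller: the convergent 44/23 is closer to x than 111/58.

44/23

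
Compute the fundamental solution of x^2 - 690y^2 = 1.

First expand sqrt(690) as a continued fraction. With x_i = (sqrt(690) + m_i)/d_i and (m_0, d_0) = (0, 1): a_0 = floor(sqrt(690)) = 26, since 26^2 = 676 <= 690 < 729 = 27^2.
Iterate m_{i+1} = d_i*a_i - m_i, d_{i+1} = (690 - m_{i+1}^2)/d_i, a_{i+1} = floor((a_0 + m_{i+1})/d_{i+1}):
  m_1 = 1*26 - 0 = 26, d_1 = (690 - 26^2)/1 = 14/1 = 14, a_1 = floor((26 + 26)/14) = 3.
  m_2 = 14*3 - 26 = 16, d_2 = (690 - 16^2)/14 = 434/14 = 31, a_2 = floor((26 + 16)/31) = 1.
  m_3 = 31*1 - 16 = 15, d_3 = (690 - 15^2)/31 = 465/31 = 15, a_3 = floor((26 + 15)/15) = 2.
  m_4 = 15*2 - 15 = 15, d_4 = (690 - 15^2)/15 = 465/15 = 31, a_4 = floor((26 + 15)/31) = 1.
  m_5 = 31*1 - 15 = 16, d_5 = (690 - 16^2)/31 = 434/31 = 14, a_5 = floor((26 + 16)/14) = 3.
  m_6 = 14*3 - 16 = 26, d_6 = (690 - 26^2)/14 = 14/14 = 1, a_6 = floor((26 + 26)/1) = 52.
  m_7 = 1*52 - 26 = 26, d_7 = (690 - 26^2)/1 = 14/1 = 14: (m_7, d_7) = (m_1, d_1) = (26, 14), so from here the quotients repeat a_1, ..., a_6; the period length is 6.
So sqrt(690) = [26; (3, 1, 2, 1, 3, 52)] with period length k = 6.
k is even, so the fundamental solution of x^2 - 690y^2 = 1 is (p_{k-1}, q_{k-1}) = (p_5, q_5); compute convergents through index 5.
Convergents (p_i = a_i*p_{i-1} + p_{i-2}, q_i = a_i*q_{i-1} + q_{i-2} with p_{-2}=0, p_{-1}=1, q_{-2}=1, q_{-1}=0):
  i=0: a_0=26, p_0 = 26*1 + 0 = 26, q_0 = 26*0 + 1 = 1.
  i=1: a_1=3, p_1 = 3*26 + 1 = 79, q_1 = 3*1 + 0 = 3.
  i=2: a_2=1, p_2 = 1*79 + 26 = 105, q_2 = 1*3 + 1 = 4.
  i=3: a_3=2, p_3 = 2*105 + 79 = 289, q_3 = 2*4 + 3 = 11.
  i=4: a_4=1, p_4 = 1*289 + 105 = 394, q_4 = 1*11 + 4 = 15.
  i=5: a_5=3, p_5 = 3*394 + 289 = 1471, q_5 = 3*15 + 11 = 56.
Check: 1471^2 - 690*56^2 = 2163841 - 2163840 = 1, so (x, y) = (1471, 56) solves the equation, and by the theorem it is the least positive solution.

(x, y) = (1471, 56)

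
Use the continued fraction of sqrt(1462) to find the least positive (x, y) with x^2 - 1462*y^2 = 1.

First expand sqrt(1462) as a continued fraction. With x_i = (sqrt(1462) + m_i)/d_i and (m_0, d_0) = (0, 1): a_0 = floor(sqrt(1462)) = 38, since 38^2 = 1444 <= 1462 < 1521 = 39^2.
Iterate m_{i+1} = d_i*a_i - m_i, d_{i+1} = (1462 - m_{i+1}^2)/d_i, a_{i+1} = floor((a_0 + m_{i+1})/d_{i+1}):
  m_1 = 1*38 - 0 = 38, d_1 = (1462 - 38^2)/1 = 18/1 = 18, a_1 = floor((38 + 38)/18) = 4.
  m_2 = 18*4 - 38 = 34, d_2 = (1462 - 34^2)/18 = 306/18 = 17, a_2 = floor((38 + 34)/17) = 4.
  m_3 = 17*4 - 34 = 34, d_3 = (1462 - 34^2)/17 = 306/17 = 18, a_3 = floor((38 + 34)/18) = 4.
  m_4 = 18*4 - 34 = 38, d_4 = (1462 - 38^2)/18 = 18/18 = 1, a_4 = floor((38 + 38)/1) = 76.
  m_5 = 1*76 - 38 = 38, d_5 = (1462 - 38^2)/1 = 18/1 = 18: (m_5, d_5) = (m_1, d_1) = (38, 18), so from here the quotients repeat a_1, ..., a_4; the period length is 4.
So sqrt(1462) = [38; (4, 4, 4, 76)] with period length k = 4.
k is even, so the fundamental solution of x^2 - 1462y^2 = 1 is (p_{k-1}, q_{k-1}) = (p_3, q_3); compute convergents through index 3.
Convergents (p_i = a_i*p_{i-1} + p_{i-2}, q_i = a_i*q_{i-1} + q_{i-2} with p_{-2}=0, p_{-1}=1, q_{-2}=1, q_{-1}=0):
  i=0: a_0=38, p_0 = 38*1 + 0 = 38, q_0 = 38*0 + 1 = 1.
  i=1: a_1=4, p_1 = 4*38 + 1 = 153, q_1 = 4*1 + 0 = 4.
  i=2: a_2=4, p_2 = 4*153 + 38 = 650, q_2 = 4*4 + 1 = 17.
  i=3: a_3=4, p_3 = 4*650 + 153 = 2753, q_3 = 4*17 + 4 = 72.
Check: 2753^2 - 1462*72^2 = 7579009 - 7579008 = 1, so (x, y) = (2753, 72) solves the equation, and by the theorem it is the least positive solution.

(x, y) = (2753, 72)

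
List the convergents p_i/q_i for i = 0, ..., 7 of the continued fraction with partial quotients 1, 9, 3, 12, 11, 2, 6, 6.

1/1, 10/9, 31/28, 382/345, 4233/3823, 8848/7991, 57321/51769, 352774/318605

Using the convergent recurrence p_i = a_i*p_{i-1} + p_{i-2}, q_i = a_i*q_{i-1} + q_{i-2} with p_{-2}=0, p_{-1}=1, q_{-2}=1, q_{-1}=0:
  i=0: a_0=1, p_0 = 1*1 + 0 = 1, q_0 = 1*0 + 1 = 1.
  i=1: a_1=9, p_1 = 9*1 + 1 = 10, q_1 = 9*1 + 0 = 9.
  i=2: a_2=3, p_2 = 3*10 + 1 = 31, q_2 = 3*9 + 1 = 28.
  i=3: a_3=12, p_3 = 12*31 + 10 = 382, q_3 = 12*28 + 9 = 345.
  i=4: a_4=11, p_4 = 11*382 + 31 = 4233, q_4 = 11*345 + 28 = 3823.
  i=5: a_5=2, p_5 = 2*4233 + 382 = 8848, q_5 = 2*3823 + 345 = 7991.
  i=6: a_6=6, p_6 = 6*8848 + 4233 = 57321, q_6 = 6*7991 + 3823 = 51769.
  i=7: a_7=6, p_7 = 6*57321 + 8848 = 352774, q_7 = 6*51769 + 7991 = 318605.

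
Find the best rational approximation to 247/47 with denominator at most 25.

Expand x = 247/47 as a continued fraction with the Euclidean algorithm:
  247 = 5*47 + 12, so a_0 = 5.
  47 = 3*12 + 11, so a_1 = 3.
  12 = 1*11 + 1, so a_2 = 1.
  11 = 11*1 + 0, so a_3 = 11.
so x = [5; 3, 1, 11].
Convergents (p_i = a_i*p_{i-1} + p_{i-2}, q_i = a_i*q_{i-1} + q_{i-2} with p_{-2}=0, p_{-1}=1, q_{-2}=1, q_{-1}=0), until the denominator exceeds 25:
  i=0: a_0=5, p_0 = 5*1 + 0 = 5, q_0 = 5*0 + 1 = 1.
  i=1: a_1=3, p_1 = 3*5 + 1 = 16, q_1 = 3*1 + 0 = 3.
  i=2: a_2=1, p_2 = 1*16 + 5 = 21, q_2 = 1*3 + 1 = 4.
  i=3: a_3=11, p_3 = 11*21 + 16 = 247, q_3 = 11*4 + 3 = 47.
q_3 = 47 > 25, so the last convergent with denominator <= 25 is p_2/q_2 = 21/4.
The closest fraction with denominator <= 25 is either p_2/q_2 or the intermediate fraction (k*p_2 + p_1)/(k*q_2 + q_1) with the largest k >= 1 whose denominator stays <= 25; these approach x as k grows, and every other convergent or intermediate fraction in range is farther away.
Largest k: floor((25 - q_1)/q_2) = floor((25 - 3)/4) = 5.
That gives (5*21 + 16)/(5*4 + 3) = 121/23.
Compare the errors: |x - 21/4| = |247*4 - 21*47|/(47*4) = 1/188, and |x - 121/23| = |247*23 - 121*47|/(47*23) = 6/1081.
Cross-multiplying, 1*1081 = 1081 < 1128 = 6*188, so 1/188 is smaller: the convergent 21/4 is closer to x than 121/23.

21/4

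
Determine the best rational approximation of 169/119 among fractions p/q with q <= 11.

10/7

Expand x = 169/119 as a continued fraction with the Euclidean algorithm:
  169 = 1*119 + 50, so a_0 = 1.
  119 = 2*50 + 19, so a_1 = 2.
  50 = 2*19 + 12, so a_2 = 2.
  19 = 1*12 + 7, so a_3 = 1.
  12 = 1*7 + 5, so a_4 = 1.
  7 = 1*5 + 2, so a_5 = 1.
  5 = 2*2 + 1, so a_6 = 2.
  2 = 2*1 + 0, so a_7 = 2.
so x = [1; 2, 2, 1, 1, 1, 2, 2].
Convergents (p_i = a_i*p_{i-1} + p_{i-2}, q_i = a_i*q_{i-1} + q_{i-2} with p_{-2}=0, p_{-1}=1, q_{-2}=1, q_{-1}=0), until the denominator exceeds 11:
  i=0: a_0=1, p_0 = 1*1 + 0 = 1, q_0 = 1*0 + 1 = 1.
  i=1: a_1=2, p_1 = 2*1 + 1 = 3, q_1 = 2*1 + 0 = 2.
  i=2: a_2=2, p_2 = 2*3 + 1 = 7, q_2 = 2*2 + 1 = 5.
  i=3: a_3=1, p_3 = 1*7 + 3 = 10, q_3 = 1*5 + 2 = 7.
  i=4: a_4=1, p_4 = 1*10 + 7 = 17, q_4 = 1*7 + 5 = 12.
q_4 = 12 > 11, so the last convergent with denominator <= 11 is p_3/q_3 = 10/7.
The closest fraction with denominator <= 11 is either p_3/q_3 or the intermediate fraction (k*p_3 + p_2)/(k*q_3 + q_2) with the largest k >= 1 whose denominator stays <= 11; these approach x as k grows, and every other convergent or intermediate fraction in range is farther away.
Largest k: floor((11 - q_2)/q_3) = floor((11 - 5)/7) = 0.
Since k = 0, no intermediate fraction beyond p_3/q_3 has denominator <= 11, so the convergent 10/7 is the closest (its error is |169*7 - 10*119|/(119*7) = 7/833).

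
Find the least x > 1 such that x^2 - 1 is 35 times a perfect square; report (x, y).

First expand sqrt(35) as a continued fraction. With x_i = (sqrt(35) + m_i)/d_i and (m_0, d_0) = (0, 1): a_0 = floor(sqrt(35)) = 5, since 5^2 = 25 <= 35 < 36 = 6^2.
Iterate m_{i+1} = d_i*a_i - m_i, d_{i+1} = (35 - m_{i+1}^2)/d_i, a_{i+1} = floor((a_0 + m_{i+1})/d_{i+1}):
  m_1 = 1*5 - 0 = 5, d_1 = (35 - 5^2)/1 = 10/1 = 10, a_1 = floor((5 + 5)/10) = 1.
  m_2 = 10*1 - 5 = 5, d_2 = (35 - 5^2)/10 = 10/10 = 1, a_2 = floor((5 + 5)/1) = 10.
  m_3 = 1*10 - 5 = 5, d_3 = (35 - 5^2)/1 = 10/1 = 10: (m_3, d_3) = (m_1, d_1) = (5, 10), so from here the quotients repeat a_1, a_2; the period length is 2.
So sqrt(35) = [5; (1, 10)] with period length k = 2.
k is even, so the fundamental solution of x^2 - 35y^2 = 1 is (p_{k-1}, q_{k-1}) = (p_1, q_1); compute convergents through index 1.
Convergents (p_i = a_i*p_{i-1} + p_{i-2}, q_i = a_i*q_{i-1} + q_{i-2} with p_{-2}=0, p_{-1}=1, q_{-2}=1, q_{-1}=0):
  i=0: a_0=5, p_0 = 5*1 + 0 = 5, q_0 = 5*0 + 1 = 1.
  i=1: a_1=1, p_1 = 1*5 + 1 = 6, q_1 = 1*1 + 0 = 1.
Check: 6^2 - 35*1^2 = 36 - 35 = 1, so (x, y) = (6, 1) solves the equation, and by the theorem it is the least positive solution.

(x, y) = (6, 1)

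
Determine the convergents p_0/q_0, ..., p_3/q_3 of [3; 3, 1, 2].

3/1, 10/3, 13/4, 36/11

Using the convergent recurrence p_i = a_i*p_{i-1} + p_{i-2}, q_i = a_i*q_{i-1} + q_{i-2} with p_{-2}=0, p_{-1}=1, q_{-2}=1, q_{-1}=0:
  i=0: a_0=3, p_0 = 3*1 + 0 = 3, q_0 = 3*0 + 1 = 1.
  i=1: a_1=3, p_1 = 3*3 + 1 = 10, q_1 = 3*1 + 0 = 3.
  i=2: a_2=1, p_2 = 1*10 + 3 = 13, q_2 = 1*3 + 1 = 4.
  i=3: a_3=2, p_3 = 2*13 + 10 = 36, q_3 = 2*4 + 3 = 11.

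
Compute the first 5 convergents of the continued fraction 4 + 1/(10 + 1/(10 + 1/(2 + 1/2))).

Using the convergent recurrence p_i = a_i*p_{i-1} + p_{i-2}, q_i = a_i*q_{i-1} + q_{i-2} with p_{-2}=0, p_{-1}=1, q_{-2}=1, q_{-1}=0:
  i=0: a_0=4, p_0 = 4*1 + 0 = 4, q_0 = 4*0 + 1 = 1.
  i=1: a_1=10, p_1 = 10*4 + 1 = 41, q_1 = 10*1 + 0 = 10.
  i=2: a_2=10, p_2 = 10*41 + 4 = 414, q_2 = 10*10 + 1 = 101.
  i=3: a_3=2, p_3 = 2*414 + 41 = 869, q_3 = 2*101 + 10 = 212.
  i=4: a_4=2, p_4 = 2*869 + 414 = 2152, q_4 = 2*212 + 101 = 525.

4/1, 41/10, 414/101, 869/212, 2152/525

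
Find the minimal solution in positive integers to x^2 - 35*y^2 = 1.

First expand sqrt(35) as a continued fraction. With x_i = (sqrt(35) + m_i)/d_i and (m_0, d_0) = (0, 1): a_0 = floor(sqrt(35)) = 5, since 5^2 = 25 <= 35 < 36 = 6^2.
Iterate m_{i+1} = d_i*a_i - m_i, d_{i+1} = (35 - m_{i+1}^2)/d_i, a_{i+1} = floor((a_0 + m_{i+1})/d_{i+1}):
  m_1 = 1*5 - 0 = 5, d_1 = (35 - 5^2)/1 = 10/1 = 10, a_1 = floor((5 + 5)/10) = 1.
  m_2 = 10*1 - 5 = 5, d_2 = (35 - 5^2)/10 = 10/10 = 1, a_2 = floor((5 + 5)/1) = 10.
  m_3 = 1*10 - 5 = 5, d_3 = (35 - 5^2)/1 = 10/1 = 10: (m_3, d_3) = (m_1, d_1) = (5, 10), so from here the quotients repeat a_1, a_2; the period length is 2.
So sqrt(35) = [5; (1, 10)] with period length k = 2.
k is even, so the fundamental solution of x^2 - 35y^2 = 1 is (p_{k-1}, q_{k-1}) = (p_1, q_1); compute convergents through index 1.
Convergents (p_i = a_i*p_{i-1} + p_{i-2}, q_i = a_i*q_{i-1} + q_{i-2} with p_{-2}=0, p_{-1}=1, q_{-2}=1, q_{-1}=0):
  i=0: a_0=5, p_0 = 5*1 + 0 = 5, q_0 = 5*0 + 1 = 1.
  i=1: a_1=1, p_1 = 1*5 + 1 = 6, q_1 = 1*1 + 0 = 1.
Check: 6^2 - 35*1^2 = 36 - 35 = 1, so (x, y) = (6, 1) solves the equation, and by the theorem it is the least positive solution.

(x, y) = (6, 1)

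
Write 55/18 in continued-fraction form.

[3; 18]

Run the Euclidean algorithm on 55 and 18; the successive quotients are the partial quotients a_0, a_1, ... (each step inverts the fractional part left over by the previous one):
  55 = 3*18 + 1, so a_0 = 3.
  18 = 18*1 + 0, so a_1 = 18.
The remainder reaches 0 after 2 divisions, so the expansion has 2 partial quotients, read off in order.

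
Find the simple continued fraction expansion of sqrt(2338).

Write x_i = (sqrt(2338) + m_i)/d_i with (m_0, d_0) = (0, 1). a_0 = floor(sqrt(2338)) = 48, since 48^2 = 2304 <= 2338 < 2401 = 49^2.
Iterate m_{i+1} = d_i*a_i - m_i, d_{i+1} = (2338 - m_{i+1}^2)/d_i, a_{i+1} = floor((a_0 + m_{i+1})/d_{i+1}):
  m_1 = 1*48 - 0 = 48, d_1 = (2338 - 48^2)/1 = 34/1 = 34, a_1 = floor((48 + 48)/34) = 2.
  m_2 = 34*2 - 48 = 20, d_2 = (2338 - 20^2)/34 = 1938/34 = 57, a_2 = floor((48 + 20)/57) = 1.
  m_3 = 57*1 - 20 = 37, d_3 = (2338 - 37^2)/57 = 969/57 = 17, a_3 = floor((48 + 37)/17) = 5.
  m_4 = 17*5 - 37 = 48, d_4 = (2338 - 48^2)/17 = 34/17 = 2, a_4 = floor((48 + 48)/2) = 48.
  m_5 = 2*48 - 48 = 48, d_5 = (2338 - 48^2)/2 = 34/2 = 17, a_5 = floor((48 + 48)/17) = 5.
  m_6 = 17*5 - 48 = 37, d_6 = (2338 - 37^2)/17 = 969/17 = 57, a_6 = floor((48 + 37)/57) = 1.
  m_7 = 57*1 - 37 = 20, d_7 = (2338 - 20^2)/57 = 1938/57 = 34, a_7 = floor((48 + 20)/34) = 2.
  m_8 = 34*2 - 20 = 48, d_8 = (2338 - 48^2)/34 = 34/34 = 1, a_8 = floor((48 + 48)/1) = 96.
  m_9 = 1*96 - 48 = 48, d_9 = (2338 - 48^2)/1 = 34/1 = 34: (m_9, d_9) = (m_1, d_1) = (48, 34), so from here the quotients repeat a_1, ..., a_8; the period length is 8.
Hence the expansion of sqrt(2338) is a_0 = 48 followed by the repeating block 2, 1, 5, 48, 5, 1, 2, 96 (period 8).

[48; (2, 1, 5, 48, 5, 1, 2, 96)]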